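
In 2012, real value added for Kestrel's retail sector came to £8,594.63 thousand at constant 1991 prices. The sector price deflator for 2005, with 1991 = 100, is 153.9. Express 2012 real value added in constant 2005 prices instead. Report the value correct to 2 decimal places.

Real value added in 2005 prices = Real value added in 1991 prices × (P_2005/P_1991) = 8594.63 × 1.539 = 13227.14.

£13,227.14 thousand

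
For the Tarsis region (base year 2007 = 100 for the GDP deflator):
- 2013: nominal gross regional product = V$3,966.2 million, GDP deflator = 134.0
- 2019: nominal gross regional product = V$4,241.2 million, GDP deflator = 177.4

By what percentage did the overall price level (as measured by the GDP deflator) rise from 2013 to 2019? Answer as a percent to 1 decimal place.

Price-level change = 177.4 / 134.0 − 1 = 0.3239.

32.4%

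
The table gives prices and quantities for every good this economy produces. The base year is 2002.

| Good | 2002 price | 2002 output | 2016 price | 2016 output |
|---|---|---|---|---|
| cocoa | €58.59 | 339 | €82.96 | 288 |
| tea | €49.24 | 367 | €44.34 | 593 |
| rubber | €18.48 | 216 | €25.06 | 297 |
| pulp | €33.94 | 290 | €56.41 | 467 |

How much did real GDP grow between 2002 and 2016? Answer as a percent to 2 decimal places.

30.22%

Real GDP 2002 = Nominal GDP 2002 = 58.59·339 + 49.24·367 + 18.48·216 + 33.94·290 = 51767.37.
Real GDP 2016 (at 2002 prices) = 58.59·288 + 49.24·593 + 18.48·297 + 33.94·467 = 67411.78.
Real growth = 67411.78/51767.37 − 1 = 0.3022.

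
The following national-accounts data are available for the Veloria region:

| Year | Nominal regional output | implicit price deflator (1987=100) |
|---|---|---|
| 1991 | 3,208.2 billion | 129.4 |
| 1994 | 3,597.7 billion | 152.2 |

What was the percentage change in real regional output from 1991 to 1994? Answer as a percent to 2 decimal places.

-4.66%

Deflate each year: 1991 → 3208.2/1.294 = 2479.29; 1994 → 3597.7/1.522 = 2363.80.
So real regional output changed by 2363.80/2479.29 − 1 = -0.0466, i.e. -4.66%.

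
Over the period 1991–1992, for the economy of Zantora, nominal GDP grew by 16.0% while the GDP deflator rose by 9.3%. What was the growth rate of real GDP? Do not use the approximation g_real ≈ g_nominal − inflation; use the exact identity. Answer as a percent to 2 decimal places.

6.13%

(1 + g_nom) = (1 + g_real)(1 + π), so g_real = 1.1600 / 1.0930 − 1 = 0.06130.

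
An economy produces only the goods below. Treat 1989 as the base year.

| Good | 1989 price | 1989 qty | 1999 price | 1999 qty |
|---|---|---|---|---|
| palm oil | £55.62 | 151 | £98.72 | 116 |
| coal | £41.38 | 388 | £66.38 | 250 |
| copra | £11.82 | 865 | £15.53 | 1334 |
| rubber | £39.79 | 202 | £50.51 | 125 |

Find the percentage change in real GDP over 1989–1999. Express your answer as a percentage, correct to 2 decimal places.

-12.12%

Real GDP 1989 = Nominal GDP 1989 = 55.62·151 + 41.38·388 + 11.82·865 + 39.79·202 = 42715.94.
Real GDP 1999 (at 1989 prices) = 55.62·116 + 41.38·250 + 11.82·1334 + 39.79·125 = 37538.55.
Real growth = 37538.55/42715.94 − 1 = -0.1212.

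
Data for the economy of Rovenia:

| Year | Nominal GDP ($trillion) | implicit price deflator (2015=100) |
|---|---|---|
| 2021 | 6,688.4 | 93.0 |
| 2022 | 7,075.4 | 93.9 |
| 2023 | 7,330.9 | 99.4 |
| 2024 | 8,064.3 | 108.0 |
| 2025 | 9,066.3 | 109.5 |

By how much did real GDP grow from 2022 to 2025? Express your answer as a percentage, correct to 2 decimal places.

Real GDP 2022 = 7075.4/0.939 = 7535.04.
Real GDP 2025 = 9066.3/1.095 = 8279.73.
Change = 8279.73/7535.04 − 1 = 0.0988.

9.88%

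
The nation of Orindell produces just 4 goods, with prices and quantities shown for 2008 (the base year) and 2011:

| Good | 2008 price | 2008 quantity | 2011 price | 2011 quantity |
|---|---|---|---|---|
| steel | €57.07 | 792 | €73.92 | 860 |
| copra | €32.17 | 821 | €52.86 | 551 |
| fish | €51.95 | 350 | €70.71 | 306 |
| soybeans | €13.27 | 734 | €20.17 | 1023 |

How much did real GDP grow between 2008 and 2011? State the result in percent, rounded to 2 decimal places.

-3.27%

Real GDP 2008 = Nominal GDP 2008 = 57.07·792 + 32.17·821 + 51.95·350 + 13.27·734 = 99533.69.
Real GDP 2011 (at 2008 prices) = 57.07·860 + 32.17·551 + 51.95·306 + 13.27·1023 = 96277.78.
Real growth = 96277.78/99533.69 − 1 = -0.0327.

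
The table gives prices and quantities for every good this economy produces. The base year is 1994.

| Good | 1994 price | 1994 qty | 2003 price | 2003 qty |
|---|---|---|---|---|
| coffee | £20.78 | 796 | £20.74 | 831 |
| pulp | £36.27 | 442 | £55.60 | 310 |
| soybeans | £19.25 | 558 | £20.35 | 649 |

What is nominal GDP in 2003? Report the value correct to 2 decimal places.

Nominal GDP 2003 = Σ (p_2003 × q_2003) = 20.74·831 + 55.60·310 + 20.35·649 = 47678.09.

£47678.09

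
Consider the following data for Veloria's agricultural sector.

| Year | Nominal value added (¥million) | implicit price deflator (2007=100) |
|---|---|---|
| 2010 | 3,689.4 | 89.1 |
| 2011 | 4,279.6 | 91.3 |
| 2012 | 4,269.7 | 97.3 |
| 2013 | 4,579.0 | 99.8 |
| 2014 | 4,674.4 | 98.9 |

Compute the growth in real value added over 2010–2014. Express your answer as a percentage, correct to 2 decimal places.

Real value added 2010 = 3689.4/0.891 = 4140.74.
Real value added 2014 = 4674.4/0.989 = 4726.39.
Change = 4726.39/4140.74 − 1 = 0.1414.

14.14%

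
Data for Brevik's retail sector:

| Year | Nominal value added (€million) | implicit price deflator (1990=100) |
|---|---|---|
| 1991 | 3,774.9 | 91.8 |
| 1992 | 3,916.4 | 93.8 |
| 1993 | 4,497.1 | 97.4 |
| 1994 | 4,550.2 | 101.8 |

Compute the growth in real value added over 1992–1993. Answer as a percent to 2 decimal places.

10.58%

Real value added 1992 = 3916.4/0.938 = 4175.27.
Real value added 1993 = 4497.1/0.974 = 4617.15.
Change = 4617.15/4175.27 − 1 = 0.1058.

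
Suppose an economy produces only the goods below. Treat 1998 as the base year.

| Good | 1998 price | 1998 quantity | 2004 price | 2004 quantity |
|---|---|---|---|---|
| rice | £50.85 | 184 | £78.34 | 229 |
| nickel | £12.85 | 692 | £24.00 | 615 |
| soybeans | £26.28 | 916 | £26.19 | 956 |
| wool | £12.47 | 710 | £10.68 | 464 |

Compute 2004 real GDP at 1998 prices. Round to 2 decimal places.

£50457.16

Real GDP 2004 = Σ (p_1998 × q_2004) = 50.85·229 + 12.85·615 + 26.28·956 + 12.47·464 = 50457.16.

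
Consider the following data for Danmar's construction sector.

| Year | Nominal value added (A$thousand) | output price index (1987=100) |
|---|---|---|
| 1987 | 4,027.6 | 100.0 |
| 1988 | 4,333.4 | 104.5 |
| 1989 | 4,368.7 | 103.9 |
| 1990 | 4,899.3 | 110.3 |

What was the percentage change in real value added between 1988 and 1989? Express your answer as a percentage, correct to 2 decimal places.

1.40%

Real value added 1988 = 4333.4/1.045 = 4146.79.
Real value added 1989 = 4368.7/1.039 = 4204.72.
Change = 4204.72/4146.79 − 1 = 0.0140.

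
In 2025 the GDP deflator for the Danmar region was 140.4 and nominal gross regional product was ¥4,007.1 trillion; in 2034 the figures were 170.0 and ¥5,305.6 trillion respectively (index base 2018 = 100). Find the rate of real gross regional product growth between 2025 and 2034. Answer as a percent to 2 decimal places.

Deflate each year: 2025 → 4007.1/1.404 = 2854.06; 2034 → 5305.6/1.700 = 3120.94.
So real gross regional product changed by 3120.94/2854.06 − 1 = 0.0935, i.e. 9.35%.

9.35%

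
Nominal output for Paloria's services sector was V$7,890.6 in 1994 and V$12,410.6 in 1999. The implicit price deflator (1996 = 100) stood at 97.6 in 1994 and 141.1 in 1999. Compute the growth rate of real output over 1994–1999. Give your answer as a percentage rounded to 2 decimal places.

Deflate each year: 1994 → 7890.6/0.976 = 8084.63; 1999 → 12410.6/1.411 = 8795.61.
So real output changed by 8795.61/8084.63 − 1 = 0.0879, i.e. 8.79%.

8.79%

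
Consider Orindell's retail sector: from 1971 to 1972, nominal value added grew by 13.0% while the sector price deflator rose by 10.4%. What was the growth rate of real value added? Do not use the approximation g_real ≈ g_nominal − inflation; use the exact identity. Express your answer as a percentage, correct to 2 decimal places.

(1 + g_nom) = (1 + g_real)(1 + π), so g_real = 1.1300 / 1.1040 − 1 = 0.02355.

2.36%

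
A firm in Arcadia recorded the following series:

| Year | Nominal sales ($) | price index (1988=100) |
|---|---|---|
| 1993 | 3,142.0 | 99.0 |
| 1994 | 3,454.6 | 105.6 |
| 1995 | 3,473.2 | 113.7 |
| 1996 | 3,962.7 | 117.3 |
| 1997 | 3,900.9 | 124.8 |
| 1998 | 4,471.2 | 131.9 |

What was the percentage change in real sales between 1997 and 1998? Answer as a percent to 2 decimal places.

8.45%

Real sales 1997 = 3900.9/1.248 = 3125.72.
Real sales 1998 = 4471.2/1.319 = 3389.84.
Change = 3389.84/3125.72 − 1 = 0.0845.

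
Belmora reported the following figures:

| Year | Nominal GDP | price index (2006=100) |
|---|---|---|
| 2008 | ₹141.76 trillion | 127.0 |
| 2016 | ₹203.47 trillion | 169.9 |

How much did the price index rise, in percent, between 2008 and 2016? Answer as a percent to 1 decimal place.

33.8%

Price-level change = 169.9 / 127.0 − 1 = 0.3378.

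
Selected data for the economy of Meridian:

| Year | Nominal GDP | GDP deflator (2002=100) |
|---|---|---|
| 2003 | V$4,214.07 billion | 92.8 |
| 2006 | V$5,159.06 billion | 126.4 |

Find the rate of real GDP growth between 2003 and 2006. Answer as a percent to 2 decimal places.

-10.12%

Real GDP 2003 = 4214.07 / 0.928 = 4541.02.
Real GDP 2006 = 5159.06 / 1.264 = 4081.53.
Real growth = 4081.53 / 4541.02 − 1 = -0.1012.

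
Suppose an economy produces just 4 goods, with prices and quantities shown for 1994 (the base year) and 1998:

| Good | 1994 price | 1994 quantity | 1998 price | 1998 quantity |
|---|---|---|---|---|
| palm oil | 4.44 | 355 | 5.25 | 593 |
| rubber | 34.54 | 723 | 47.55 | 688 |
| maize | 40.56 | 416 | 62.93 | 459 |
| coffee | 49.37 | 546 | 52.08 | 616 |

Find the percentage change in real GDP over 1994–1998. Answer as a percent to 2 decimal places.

7.17%

Real GDP 1994 = Nominal GDP 1994 = 4.44·355 + 34.54·723 + 40.56·416 + 49.37·546 = 70377.60.
Real GDP 1998 (at 1994 prices) = 4.44·593 + 34.54·688 + 40.56·459 + 49.37·616 = 75425.40.
Real growth = 75425.40/70377.60 − 1 = 0.0717.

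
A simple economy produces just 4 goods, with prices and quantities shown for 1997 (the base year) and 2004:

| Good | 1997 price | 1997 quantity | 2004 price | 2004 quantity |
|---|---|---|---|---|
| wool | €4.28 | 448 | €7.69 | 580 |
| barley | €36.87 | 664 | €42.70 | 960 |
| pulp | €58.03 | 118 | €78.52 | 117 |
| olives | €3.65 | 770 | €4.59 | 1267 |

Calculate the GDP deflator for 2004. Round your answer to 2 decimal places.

122.65

Nominal GDP 2004 = 7.69·580 + 42.70·960 + 78.52·117 + 4.59·1267 = 60454.57.
Real GDP 2004 (at 1997 prices) = 4.28·580 + 36.87·960 + 58.03·117 + 3.65·1267 = 49291.66.
Deflator = Nominal/Real × 100 = 60454.57/49291.66 × 100 = 122.647.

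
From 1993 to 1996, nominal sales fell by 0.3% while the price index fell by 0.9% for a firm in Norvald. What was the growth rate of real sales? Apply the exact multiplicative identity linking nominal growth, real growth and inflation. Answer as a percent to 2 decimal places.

0.61%

(1 + g_nom) = (1 + g_real)(1 + π), so g_real = 0.9970 / 0.9910 − 1 = 0.00605.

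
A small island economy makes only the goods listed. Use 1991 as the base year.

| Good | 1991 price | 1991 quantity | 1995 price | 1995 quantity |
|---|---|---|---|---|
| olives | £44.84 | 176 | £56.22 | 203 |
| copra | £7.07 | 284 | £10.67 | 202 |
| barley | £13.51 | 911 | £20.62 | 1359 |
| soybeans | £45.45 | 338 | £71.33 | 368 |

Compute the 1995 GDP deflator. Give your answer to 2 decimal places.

148.72

Nominal GDP 1995 = 56.22·203 + 10.67·202 + 20.62·1359 + 71.33·368 = 67840.02.
Real GDP 1995 (at 1991 prices) = 44.84·203 + 7.07·202 + 13.51·1359 + 45.45·368 = 45616.35.
Deflator = Nominal/Real × 100 = 67840.02/45616.35 × 100 = 148.719.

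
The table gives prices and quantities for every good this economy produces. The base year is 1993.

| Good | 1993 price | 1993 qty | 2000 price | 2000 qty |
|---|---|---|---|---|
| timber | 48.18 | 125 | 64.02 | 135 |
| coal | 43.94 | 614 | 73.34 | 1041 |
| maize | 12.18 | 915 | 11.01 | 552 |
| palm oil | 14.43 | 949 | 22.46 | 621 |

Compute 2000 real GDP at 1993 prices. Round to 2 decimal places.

67930.23

Real GDP 2000 = Σ (p_1993 × q_2000) = 48.18·135 + 43.94·1041 + 12.18·552 + 14.43·621 = 67930.23.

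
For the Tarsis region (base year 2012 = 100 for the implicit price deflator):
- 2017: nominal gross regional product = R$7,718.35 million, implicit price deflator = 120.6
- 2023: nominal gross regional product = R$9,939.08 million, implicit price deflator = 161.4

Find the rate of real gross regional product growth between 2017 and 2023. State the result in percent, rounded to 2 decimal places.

-3.78%

Real gross regional product 2017 = 7718.35 / 1.206 = 6399.96.
Real gross regional product 2023 = 9939.08 / 1.614 = 6158.04.
Real growth = 6158.04 / 6399.96 − 1 = -0.0378.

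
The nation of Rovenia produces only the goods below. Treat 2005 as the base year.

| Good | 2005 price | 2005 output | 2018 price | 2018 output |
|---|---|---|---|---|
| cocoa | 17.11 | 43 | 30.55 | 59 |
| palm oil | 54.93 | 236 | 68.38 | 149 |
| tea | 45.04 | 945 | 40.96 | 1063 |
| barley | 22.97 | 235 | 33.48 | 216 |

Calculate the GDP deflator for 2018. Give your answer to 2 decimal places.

Nominal GDP 2018 = 30.55·59 + 68.38·149 + 40.96·1063 + 33.48·216 = 62763.23.
Real GDP 2018 (at 2005 prices) = 17.11·59 + 54.93·149 + 45.04·1063 + 22.97·216 = 62033.10.
Deflator = Nominal/Real × 100 = 62763.23/62033.10 × 100 = 101.177.

101.18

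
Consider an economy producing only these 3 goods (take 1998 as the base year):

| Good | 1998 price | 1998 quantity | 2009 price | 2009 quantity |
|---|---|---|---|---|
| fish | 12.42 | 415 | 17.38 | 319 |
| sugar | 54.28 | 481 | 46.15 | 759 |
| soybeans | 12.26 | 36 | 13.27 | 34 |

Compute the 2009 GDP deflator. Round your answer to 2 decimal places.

90.01

Nominal GDP 2009 = 17.38·319 + 46.15·759 + 13.27·34 = 41023.25.
Real GDP 2009 (at 1998 prices) = 12.42·319 + 54.28·759 + 12.26·34 = 45577.34.
Deflator = Nominal/Real × 100 = 41023.25/45577.34 × 100 = 90.008.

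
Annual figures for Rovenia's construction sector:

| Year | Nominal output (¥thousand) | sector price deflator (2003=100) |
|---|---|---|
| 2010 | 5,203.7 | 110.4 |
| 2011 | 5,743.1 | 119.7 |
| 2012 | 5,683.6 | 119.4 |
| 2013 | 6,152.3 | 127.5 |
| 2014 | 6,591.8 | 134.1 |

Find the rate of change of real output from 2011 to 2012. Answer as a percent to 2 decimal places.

-0.79%

Real output 2011 = 5743.1/1.197 = 4797.91.
Real output 2012 = 5683.6/1.194 = 4760.13.
Change = 4760.13/4797.91 − 1 = -0.0079.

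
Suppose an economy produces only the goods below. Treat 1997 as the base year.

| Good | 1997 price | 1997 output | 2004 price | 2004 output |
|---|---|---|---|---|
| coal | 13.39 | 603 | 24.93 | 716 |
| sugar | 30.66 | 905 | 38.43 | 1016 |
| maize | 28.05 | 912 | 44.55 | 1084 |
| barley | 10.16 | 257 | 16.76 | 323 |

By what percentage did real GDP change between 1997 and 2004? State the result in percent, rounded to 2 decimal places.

Real GDP 1997 = Nominal GDP 1997 = 13.39·603 + 30.66·905 + 28.05·912 + 10.16·257 = 64014.19.
Real GDP 2004 (at 1997 prices) = 13.39·716 + 30.66·1016 + 28.05·1084 + 10.16·323 = 74425.68.
Real growth = 74425.68/64014.19 − 1 = 0.1626.

16.26%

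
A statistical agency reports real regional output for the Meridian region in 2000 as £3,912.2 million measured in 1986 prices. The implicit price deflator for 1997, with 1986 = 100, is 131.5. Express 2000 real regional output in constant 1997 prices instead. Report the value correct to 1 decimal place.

Real regional output in 1997 prices = Real regional output in 1986 prices × (P_1997/P_1986) = 3912.2 × 1.315 = 5144.54.

£5,144.5 million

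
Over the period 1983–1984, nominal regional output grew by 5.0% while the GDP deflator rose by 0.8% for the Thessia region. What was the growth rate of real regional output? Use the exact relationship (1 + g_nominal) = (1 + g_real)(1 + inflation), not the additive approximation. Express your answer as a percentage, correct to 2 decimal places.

(1 + g_nom) = (1 + g_real)(1 + π), so g_real = 1.0500 / 1.0080 − 1 = 0.04167.

4.17%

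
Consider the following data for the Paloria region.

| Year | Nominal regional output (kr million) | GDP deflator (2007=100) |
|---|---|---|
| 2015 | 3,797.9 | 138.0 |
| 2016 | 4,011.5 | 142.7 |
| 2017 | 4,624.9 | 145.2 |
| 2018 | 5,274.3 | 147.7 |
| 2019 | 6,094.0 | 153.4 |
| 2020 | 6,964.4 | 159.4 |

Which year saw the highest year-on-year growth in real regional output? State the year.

2016: real = 4011.5/1.427 = 2811.14; growth vs 2015 (2752.10) = 2.15%.
2017: real = 4624.9/1.452 = 3185.19; growth vs 2016 (2811.14) = 13.31%.
2018: real = 5274.3/1.477 = 3570.95; growth vs 2017 (3185.19) = 12.11%.
2019: real = 6094.0/1.534 = 3972.62; growth vs 2018 (3570.95) = 11.25%.
2020: real = 6964.4/1.594 = 4369.13; growth vs 2019 (3972.62) = 9.98%.

2017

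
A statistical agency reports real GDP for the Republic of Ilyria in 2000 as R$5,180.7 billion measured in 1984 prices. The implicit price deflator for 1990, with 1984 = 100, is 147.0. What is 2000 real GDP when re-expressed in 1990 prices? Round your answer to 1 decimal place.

Real GDP in 1990 prices = Real GDP in 1984 prices × (P_1990/P_1984) = 5180.7 × 1.470 = 7615.63.

R$7,615.6 billion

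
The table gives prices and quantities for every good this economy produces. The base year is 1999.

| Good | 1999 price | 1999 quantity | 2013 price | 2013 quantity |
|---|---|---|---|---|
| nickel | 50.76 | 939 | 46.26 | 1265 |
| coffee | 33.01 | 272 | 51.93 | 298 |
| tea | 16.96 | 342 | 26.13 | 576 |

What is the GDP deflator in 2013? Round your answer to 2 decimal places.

106.24

Nominal GDP 2013 = 46.26·1265 + 51.93·298 + 26.13·576 = 89044.92.
Real GDP 2013 (at 1999 prices) = 50.76·1265 + 33.01·298 + 16.96·576 = 83817.34.
Deflator = Nominal/Real × 100 = 89044.92/83817.34 × 100 = 106.237.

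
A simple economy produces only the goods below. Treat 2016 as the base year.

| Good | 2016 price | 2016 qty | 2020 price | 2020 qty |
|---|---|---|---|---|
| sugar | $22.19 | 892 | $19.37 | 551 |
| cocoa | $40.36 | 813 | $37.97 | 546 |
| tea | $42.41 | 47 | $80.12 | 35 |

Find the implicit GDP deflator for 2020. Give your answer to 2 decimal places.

95.70

Nominal GDP 2020 = 19.37·551 + 37.97·546 + 80.12·35 = 34208.69.
Real GDP 2020 (at 2016 prices) = 22.19·551 + 40.36·546 + 42.41·35 = 35747.60.
Deflator = Nominal/Real × 100 = 34208.69/35747.60 × 100 = 95.695.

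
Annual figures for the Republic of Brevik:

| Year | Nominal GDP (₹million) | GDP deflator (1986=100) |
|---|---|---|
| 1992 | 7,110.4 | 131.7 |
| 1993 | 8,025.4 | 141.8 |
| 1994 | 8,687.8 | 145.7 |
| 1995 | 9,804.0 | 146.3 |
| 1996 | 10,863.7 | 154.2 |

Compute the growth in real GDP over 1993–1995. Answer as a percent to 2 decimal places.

18.40%

Real GDP 1993 = 8025.4/1.418 = 5659.66.
Real GDP 1995 = 9804.0/1.463 = 6701.30.
Change = 6701.30/5659.66 − 1 = 0.1840.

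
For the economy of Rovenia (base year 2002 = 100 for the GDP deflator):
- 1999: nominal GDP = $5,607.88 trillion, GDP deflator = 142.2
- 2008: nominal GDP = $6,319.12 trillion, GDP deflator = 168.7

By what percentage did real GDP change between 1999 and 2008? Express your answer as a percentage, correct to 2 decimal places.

-5.02%

Deflate each year: 1999 → 5607.88/1.422 = 3943.66; 2008 → 6319.12/1.687 = 3745.77.
So real GDP changed by 3745.77/3943.66 − 1 = -0.0502, i.e. -5.02%.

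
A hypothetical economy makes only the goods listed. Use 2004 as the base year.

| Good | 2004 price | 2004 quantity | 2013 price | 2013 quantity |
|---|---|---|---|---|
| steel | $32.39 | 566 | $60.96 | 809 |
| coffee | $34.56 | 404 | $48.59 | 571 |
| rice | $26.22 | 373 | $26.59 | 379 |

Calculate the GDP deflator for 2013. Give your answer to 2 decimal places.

155.95

Nominal GDP 2013 = 60.96·809 + 48.59·571 + 26.59·379 = 87139.14.
Real GDP 2013 (at 2004 prices) = 32.39·809 + 34.56·571 + 26.22·379 = 55874.65.
Deflator = Nominal/Real × 100 = 87139.14/55874.65 × 100 = 155.955.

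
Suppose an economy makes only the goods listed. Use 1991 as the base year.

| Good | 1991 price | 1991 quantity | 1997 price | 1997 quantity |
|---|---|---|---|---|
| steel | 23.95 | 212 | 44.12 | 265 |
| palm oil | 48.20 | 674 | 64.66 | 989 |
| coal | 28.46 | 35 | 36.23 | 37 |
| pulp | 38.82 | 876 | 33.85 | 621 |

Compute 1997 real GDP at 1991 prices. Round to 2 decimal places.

Real GDP 1997 = Σ (p_1991 × q_1997) = 23.95·265 + 48.20·989 + 28.46·37 + 38.82·621 = 79176.79.

79176.79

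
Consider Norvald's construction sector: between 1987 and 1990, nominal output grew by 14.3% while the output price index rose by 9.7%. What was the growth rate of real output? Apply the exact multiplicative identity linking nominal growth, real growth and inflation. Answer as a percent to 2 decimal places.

4.19%

(1 + g_nom) = (1 + g_real)(1 + π), so g_real = 1.1430 / 1.0970 − 1 = 0.04193.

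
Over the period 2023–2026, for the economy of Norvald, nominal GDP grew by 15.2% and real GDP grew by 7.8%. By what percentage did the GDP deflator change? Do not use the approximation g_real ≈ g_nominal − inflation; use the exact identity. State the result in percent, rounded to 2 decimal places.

(1 + g_nom) = (1 + g_real)(1 + π), so π = 1.1520 / 1.0780 − 1 = 0.06865.

6.86%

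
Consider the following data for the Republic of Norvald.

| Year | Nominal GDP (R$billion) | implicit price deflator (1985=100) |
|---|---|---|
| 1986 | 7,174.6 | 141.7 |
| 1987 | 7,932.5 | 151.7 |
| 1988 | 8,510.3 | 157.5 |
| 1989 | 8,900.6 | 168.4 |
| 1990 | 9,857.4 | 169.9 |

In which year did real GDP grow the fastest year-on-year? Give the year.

1987: real = 7932.5/1.517 = 5229.07; growth vs 1986 (5063.23) = 3.28%.
1988: real = 8510.3/1.575 = 5403.37; growth vs 1987 (5229.07) = 3.33%.
1989: real = 8900.6/1.684 = 5285.39; growth vs 1988 (5403.37) = -2.18%.
1990: real = 9857.4/1.699 = 5801.88; growth vs 1989 (5285.39) = 9.77%.

1990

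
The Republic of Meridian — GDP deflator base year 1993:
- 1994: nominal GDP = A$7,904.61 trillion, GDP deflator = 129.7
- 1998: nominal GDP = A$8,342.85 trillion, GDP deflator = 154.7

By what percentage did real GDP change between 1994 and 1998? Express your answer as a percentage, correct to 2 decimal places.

-11.51%

Deflate each year: 1994 → 7904.61/1.297 = 6094.53; 1998 → 8342.85/1.547 = 5392.92.
So real GDP changed by 5392.92/6094.53 − 1 = -0.1151, i.e. -11.51%.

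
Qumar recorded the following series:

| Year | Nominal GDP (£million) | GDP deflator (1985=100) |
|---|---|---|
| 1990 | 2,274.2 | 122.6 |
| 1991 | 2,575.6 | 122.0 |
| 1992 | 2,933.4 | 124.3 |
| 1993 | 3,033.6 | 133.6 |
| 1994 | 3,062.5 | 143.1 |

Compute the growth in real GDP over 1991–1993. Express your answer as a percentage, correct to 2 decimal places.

Real GDP 1991 = 2575.6/1.220 = 2111.15.
Real GDP 1993 = 3033.6/1.336 = 2270.66.
Change = 2270.66/2111.15 − 1 = 0.0756.

7.56%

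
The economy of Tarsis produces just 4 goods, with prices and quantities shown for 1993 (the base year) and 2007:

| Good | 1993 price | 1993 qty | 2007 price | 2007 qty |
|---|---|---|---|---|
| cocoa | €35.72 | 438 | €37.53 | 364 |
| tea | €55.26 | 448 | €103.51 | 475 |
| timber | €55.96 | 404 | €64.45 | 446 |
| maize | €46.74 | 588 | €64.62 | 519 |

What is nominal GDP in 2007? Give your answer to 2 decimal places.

Nominal GDP 2007 = Σ (p_2007 × q_2007) = 37.53·364 + 103.51·475 + 64.45·446 + 64.62·519 = 125110.65.

€125110.65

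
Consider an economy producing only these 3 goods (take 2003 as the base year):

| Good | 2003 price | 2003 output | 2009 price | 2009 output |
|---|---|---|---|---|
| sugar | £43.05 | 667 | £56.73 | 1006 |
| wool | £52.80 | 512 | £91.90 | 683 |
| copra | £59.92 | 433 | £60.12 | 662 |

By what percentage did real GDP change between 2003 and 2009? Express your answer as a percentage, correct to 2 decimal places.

45.71%

Real GDP 2003 = Nominal GDP 2003 = 43.05·667 + 52.80·512 + 59.92·433 = 81693.31.
Real GDP 2009 (at 2003 prices) = 43.05·1006 + 52.80·683 + 59.92·662 = 119037.74.
Real growth = 119037.74/81693.31 − 1 = 0.4571.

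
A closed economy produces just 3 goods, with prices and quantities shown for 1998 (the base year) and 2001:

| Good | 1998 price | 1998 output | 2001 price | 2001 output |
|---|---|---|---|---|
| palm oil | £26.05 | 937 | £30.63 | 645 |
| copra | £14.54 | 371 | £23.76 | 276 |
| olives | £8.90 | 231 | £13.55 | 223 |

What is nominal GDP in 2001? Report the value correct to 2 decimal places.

Nominal GDP 2001 = Σ (p_2001 × q_2001) = 30.63·645 + 23.76·276 + 13.55·223 = 29335.76.

£29335.76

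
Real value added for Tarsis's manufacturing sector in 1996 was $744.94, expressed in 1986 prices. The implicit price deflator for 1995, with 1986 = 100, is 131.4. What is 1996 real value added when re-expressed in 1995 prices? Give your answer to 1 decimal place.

Real value added in 1995 prices = Real value added in 1986 prices × (P_1995/P_1986) = 744.94 × 1.314 = 978.85.

$978.9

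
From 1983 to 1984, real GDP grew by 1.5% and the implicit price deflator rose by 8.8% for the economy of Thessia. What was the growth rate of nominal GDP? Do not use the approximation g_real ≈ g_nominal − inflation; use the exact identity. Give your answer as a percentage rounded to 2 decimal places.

10.43%

(1 + g_nom) = (1 + g_real)(1 + π) = 1.0150 × 1.0880 = 1.10432.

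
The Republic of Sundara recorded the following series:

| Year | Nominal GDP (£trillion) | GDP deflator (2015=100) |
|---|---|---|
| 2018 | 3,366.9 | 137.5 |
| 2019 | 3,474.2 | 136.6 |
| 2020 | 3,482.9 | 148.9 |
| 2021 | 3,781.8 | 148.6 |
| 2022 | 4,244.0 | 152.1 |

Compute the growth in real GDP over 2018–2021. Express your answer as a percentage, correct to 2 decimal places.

Real GDP 2018 = 3366.9/1.375 = 2448.65.
Real GDP 2021 = 3781.8/1.486 = 2544.95.
Change = 2544.95/2448.65 − 1 = 0.0393.

3.93%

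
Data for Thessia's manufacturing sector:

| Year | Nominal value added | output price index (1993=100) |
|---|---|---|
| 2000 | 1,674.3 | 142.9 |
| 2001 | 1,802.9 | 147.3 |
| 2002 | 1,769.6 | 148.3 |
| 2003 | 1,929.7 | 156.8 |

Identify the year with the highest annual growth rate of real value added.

2001: real = 1802.9/1.473 = 1223.96; growth vs 2000 (1171.66) = 4.46%.
2002: real = 1769.6/1.483 = 1193.26; growth vs 2001 (1223.96) = -2.51%.
2003: real = 1929.7/1.568 = 1230.68; growth vs 2002 (1193.26) = 3.14%.

2001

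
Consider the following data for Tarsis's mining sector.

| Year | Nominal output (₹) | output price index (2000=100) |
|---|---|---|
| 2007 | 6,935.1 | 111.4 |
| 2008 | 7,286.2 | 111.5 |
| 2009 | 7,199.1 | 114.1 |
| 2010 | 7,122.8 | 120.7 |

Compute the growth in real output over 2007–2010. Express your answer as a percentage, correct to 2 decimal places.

Real output 2007 = 6935.1/1.114 = 6225.40.
Real output 2010 = 7122.8/1.207 = 5901.24.
Change = 5901.24/6225.40 − 1 = -0.0521.

-5.21%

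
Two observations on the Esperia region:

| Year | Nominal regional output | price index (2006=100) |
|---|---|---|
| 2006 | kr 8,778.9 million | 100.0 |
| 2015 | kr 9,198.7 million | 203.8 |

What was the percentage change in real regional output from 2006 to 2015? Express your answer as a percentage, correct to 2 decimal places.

Deflate each year: 2006 → 8778.9/1.000 = 8778.90; 2015 → 9198.7/2.038 = 4513.59.
So real regional output changed by 4513.59/8778.90 − 1 = -0.4859, i.e. -48.59%.

-48.59%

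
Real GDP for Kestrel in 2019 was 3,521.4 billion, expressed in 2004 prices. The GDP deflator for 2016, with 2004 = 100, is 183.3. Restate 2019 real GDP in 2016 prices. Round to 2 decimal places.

Real GDP in 2016 prices = Real GDP in 2004 prices × (P_2016/P_2004) = 3521.4 × 1.833 = 6454.73.

6,454.73 billion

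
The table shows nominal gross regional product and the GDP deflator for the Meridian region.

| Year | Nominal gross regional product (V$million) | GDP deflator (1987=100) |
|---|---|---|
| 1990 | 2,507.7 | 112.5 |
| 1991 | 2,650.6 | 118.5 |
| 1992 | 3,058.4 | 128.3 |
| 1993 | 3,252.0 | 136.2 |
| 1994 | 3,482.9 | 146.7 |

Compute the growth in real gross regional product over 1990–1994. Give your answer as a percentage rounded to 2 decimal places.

Real gross regional product 1990 = 2507.7/1.125 = 2229.07.
Real gross regional product 1994 = 3482.9/1.467 = 2374.16.
Change = 2374.16/2229.07 − 1 = 0.0651.

6.51%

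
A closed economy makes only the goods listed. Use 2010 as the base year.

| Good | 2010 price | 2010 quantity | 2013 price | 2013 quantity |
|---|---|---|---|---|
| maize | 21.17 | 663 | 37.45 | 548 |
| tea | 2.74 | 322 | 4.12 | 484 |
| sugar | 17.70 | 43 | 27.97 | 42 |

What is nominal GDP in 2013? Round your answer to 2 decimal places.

23691.42

Nominal GDP 2013 = Σ (p_2013 × q_2013) = 37.45·548 + 4.12·484 + 27.97·42 = 23691.42.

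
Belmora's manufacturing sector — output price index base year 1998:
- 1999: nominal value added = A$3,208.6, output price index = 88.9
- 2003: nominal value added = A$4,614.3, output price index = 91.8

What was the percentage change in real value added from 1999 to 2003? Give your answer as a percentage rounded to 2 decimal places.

39.27%

Real value added 1999 = 3208.6 / 0.889 = 3609.22.
Real value added 2003 = 4614.3 / 0.918 = 5026.47.
Real growth = 5026.47 / 3609.22 − 1 = 0.3927.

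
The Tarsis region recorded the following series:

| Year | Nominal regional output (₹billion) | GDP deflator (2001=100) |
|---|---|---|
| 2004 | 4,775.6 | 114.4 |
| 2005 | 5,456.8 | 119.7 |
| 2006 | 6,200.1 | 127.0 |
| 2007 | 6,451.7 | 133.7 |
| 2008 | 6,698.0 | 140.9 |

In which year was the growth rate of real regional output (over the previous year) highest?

2005: real = 5456.8/1.197 = 4558.73; growth vs 2004 (4174.48) = 9.20%.
2006: real = 6200.1/1.270 = 4881.97; growth vs 2005 (4558.73) = 7.09%.
2007: real = 6451.7/1.337 = 4825.50; growth vs 2006 (4881.97) = -1.16%.
2008: real = 6698.0/1.409 = 4753.73; growth vs 2007 (4825.50) = -1.49%.

2005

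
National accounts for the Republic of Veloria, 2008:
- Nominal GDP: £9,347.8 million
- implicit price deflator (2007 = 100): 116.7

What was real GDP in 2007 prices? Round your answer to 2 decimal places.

Real GDP = Nominal / (implicit price deflator/100) = 9347.8 / 1.167 = 8010.11.

£8,010.11 million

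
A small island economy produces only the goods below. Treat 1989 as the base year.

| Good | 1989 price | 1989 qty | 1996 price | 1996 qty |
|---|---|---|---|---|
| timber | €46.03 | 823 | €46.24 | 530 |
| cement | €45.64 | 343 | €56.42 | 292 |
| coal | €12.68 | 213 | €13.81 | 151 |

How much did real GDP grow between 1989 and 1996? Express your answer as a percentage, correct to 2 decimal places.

Real GDP 1989 = Nominal GDP 1989 = 46.03·823 + 45.64·343 + 12.68·213 = 56238.05.
Real GDP 1996 (at 1989 prices) = 46.03·530 + 45.64·292 + 12.68·151 = 39637.46.
Real growth = 39637.46/56238.05 − 1 = -0.2952.

-29.52%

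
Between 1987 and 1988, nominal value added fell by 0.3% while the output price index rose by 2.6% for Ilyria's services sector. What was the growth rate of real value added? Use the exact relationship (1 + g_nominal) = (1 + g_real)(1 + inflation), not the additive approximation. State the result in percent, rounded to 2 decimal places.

-2.83%

(1 + g_nom) = (1 + g_real)(1 + π), so g_real = 0.9970 / 1.0260 − 1 = -0.02827.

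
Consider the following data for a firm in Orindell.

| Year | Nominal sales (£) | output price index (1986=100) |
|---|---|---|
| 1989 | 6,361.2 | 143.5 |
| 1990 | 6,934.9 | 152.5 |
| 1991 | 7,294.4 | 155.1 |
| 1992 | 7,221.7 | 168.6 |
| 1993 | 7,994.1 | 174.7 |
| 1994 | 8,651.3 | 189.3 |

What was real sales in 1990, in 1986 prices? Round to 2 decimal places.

£4,547.48

Real sales 1990 = 6934.9 / 1.525 = 4547.48.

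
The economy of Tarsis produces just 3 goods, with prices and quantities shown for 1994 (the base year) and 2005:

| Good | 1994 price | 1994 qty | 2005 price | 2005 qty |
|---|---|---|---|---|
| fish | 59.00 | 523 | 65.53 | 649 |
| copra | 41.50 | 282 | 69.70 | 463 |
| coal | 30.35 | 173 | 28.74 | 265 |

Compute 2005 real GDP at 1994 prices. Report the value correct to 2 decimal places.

65548.25

Real GDP 2005 = Σ (p_1994 × q_2005) = 59.00·649 + 41.50·463 + 30.35·265 = 65548.25.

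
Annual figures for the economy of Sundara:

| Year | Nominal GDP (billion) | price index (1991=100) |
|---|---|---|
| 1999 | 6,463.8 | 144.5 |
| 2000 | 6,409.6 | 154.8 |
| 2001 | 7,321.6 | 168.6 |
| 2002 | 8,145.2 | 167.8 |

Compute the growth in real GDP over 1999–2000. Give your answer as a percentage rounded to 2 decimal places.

-7.44%

Real GDP 1999 = 6463.8/1.445 = 4473.22.
Real GDP 2000 = 6409.6/1.548 = 4140.57.
Change = 4140.57/4473.22 − 1 = -0.0744.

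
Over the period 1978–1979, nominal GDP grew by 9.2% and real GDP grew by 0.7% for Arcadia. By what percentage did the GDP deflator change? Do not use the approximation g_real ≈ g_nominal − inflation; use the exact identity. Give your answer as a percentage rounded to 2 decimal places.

8.44%

(1 + g_nom) = (1 + g_real)(1 + π), so π = 1.0920 / 1.0070 − 1 = 0.08441.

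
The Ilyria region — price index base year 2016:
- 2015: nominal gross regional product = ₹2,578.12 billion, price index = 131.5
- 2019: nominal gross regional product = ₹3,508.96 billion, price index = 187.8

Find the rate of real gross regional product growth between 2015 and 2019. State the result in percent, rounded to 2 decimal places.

-4.70%

Real gross regional product 2015 = 2578.12 / 1.315 = 1960.55.
Real gross regional product 2019 = 3508.96 / 1.878 = 1868.46.
Real growth = 1868.46 / 1960.55 − 1 = -0.0470.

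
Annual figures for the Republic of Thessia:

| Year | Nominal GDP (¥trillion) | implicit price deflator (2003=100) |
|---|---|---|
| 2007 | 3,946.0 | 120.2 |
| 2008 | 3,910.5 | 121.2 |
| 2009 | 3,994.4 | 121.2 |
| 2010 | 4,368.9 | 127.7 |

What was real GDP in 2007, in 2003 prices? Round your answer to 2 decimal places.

Real GDP 2007 = 3946.0 / 1.202 = 3282.86.

¥3,282.86 trillion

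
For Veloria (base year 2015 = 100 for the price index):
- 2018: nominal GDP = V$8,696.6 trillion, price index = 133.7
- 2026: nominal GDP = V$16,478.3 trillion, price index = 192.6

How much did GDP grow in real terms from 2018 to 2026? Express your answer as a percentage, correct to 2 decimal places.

31.53%

Deflate each year: 2018 → 8696.6/1.337 = 6504.56; 2026 → 16478.3/1.926 = 8555.71.
So real GDP changed by 8555.71/6504.56 − 1 = 0.3153, i.e. 31.53%.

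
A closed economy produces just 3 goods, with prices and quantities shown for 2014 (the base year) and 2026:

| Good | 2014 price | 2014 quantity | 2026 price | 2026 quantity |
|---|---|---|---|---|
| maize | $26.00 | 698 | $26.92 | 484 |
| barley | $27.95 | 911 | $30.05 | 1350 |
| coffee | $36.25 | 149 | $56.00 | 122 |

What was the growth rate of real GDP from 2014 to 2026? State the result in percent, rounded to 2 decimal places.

11.69%

Real GDP 2014 = Nominal GDP 2014 = 26.00·698 + 27.95·911 + 36.25·149 = 49011.70.
Real GDP 2026 (at 2014 prices) = 26.00·484 + 27.95·1350 + 36.25·122 = 54739.00.
Real growth = 54739.00/49011.70 − 1 = 0.1169.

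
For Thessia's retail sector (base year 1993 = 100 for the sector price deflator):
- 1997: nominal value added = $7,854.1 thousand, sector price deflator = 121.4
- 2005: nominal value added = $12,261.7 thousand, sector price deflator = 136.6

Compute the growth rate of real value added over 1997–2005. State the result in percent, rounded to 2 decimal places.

Deflate each year: 1997 → 7854.1/1.214 = 6469.60; 2005 → 12261.7/1.366 = 8976.35.
So real value added changed by 8976.35/6469.60 − 1 = 0.3875, i.e. 38.75%.

38.75%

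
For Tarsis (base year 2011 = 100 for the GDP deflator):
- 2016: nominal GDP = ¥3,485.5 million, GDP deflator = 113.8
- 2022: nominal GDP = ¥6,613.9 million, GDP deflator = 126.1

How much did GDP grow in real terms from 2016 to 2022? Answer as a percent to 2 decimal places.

71.25%

Real GDP 2016 = 3485.5 / 1.138 = 3062.83.
Real GDP 2022 = 6613.9 / 1.261 = 5244.96.
Real growth = 5244.96 / 3062.83 − 1 = 0.7125.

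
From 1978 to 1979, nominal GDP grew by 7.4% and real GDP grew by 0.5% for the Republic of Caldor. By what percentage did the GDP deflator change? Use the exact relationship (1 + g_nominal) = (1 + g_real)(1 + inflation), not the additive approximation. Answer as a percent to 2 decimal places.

(1 + g_nom) = (1 + g_real)(1 + π), so π = 1.0740 / 1.0050 − 1 = 0.06866.

6.87%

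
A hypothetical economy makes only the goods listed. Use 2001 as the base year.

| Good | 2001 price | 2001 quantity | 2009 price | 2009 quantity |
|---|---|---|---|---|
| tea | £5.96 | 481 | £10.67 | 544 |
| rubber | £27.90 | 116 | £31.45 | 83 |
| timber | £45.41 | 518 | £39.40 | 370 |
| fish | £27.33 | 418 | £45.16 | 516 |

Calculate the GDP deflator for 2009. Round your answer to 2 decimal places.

126.97

Nominal GDP 2009 = 10.67·544 + 31.45·83 + 39.40·370 + 45.16·516 = 46295.39.
Real GDP 2009 (at 2001 prices) = 5.96·544 + 27.90·83 + 45.41·370 + 27.33·516 = 36461.92.
Deflator = Nominal/Real × 100 = 46295.39/36461.92 × 100 = 126.969.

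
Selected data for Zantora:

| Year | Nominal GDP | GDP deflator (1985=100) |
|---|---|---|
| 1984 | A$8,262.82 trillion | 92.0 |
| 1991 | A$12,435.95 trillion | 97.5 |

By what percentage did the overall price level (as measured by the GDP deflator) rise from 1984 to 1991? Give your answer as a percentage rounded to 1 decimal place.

6.0%

Price-level change = 97.5 / 92.0 − 1 = 0.0598.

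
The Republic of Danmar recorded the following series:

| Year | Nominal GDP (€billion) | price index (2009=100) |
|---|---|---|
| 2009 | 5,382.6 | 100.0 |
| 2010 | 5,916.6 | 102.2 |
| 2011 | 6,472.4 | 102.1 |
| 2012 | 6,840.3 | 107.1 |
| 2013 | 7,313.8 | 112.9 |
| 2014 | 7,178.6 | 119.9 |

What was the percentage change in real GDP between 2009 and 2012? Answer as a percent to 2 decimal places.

Real GDP 2009 = 5382.6/1.000 = 5382.60.
Real GDP 2012 = 6840.3/1.071 = 6386.83.
Change = 6386.83/5382.60 − 1 = 0.1866.

18.66%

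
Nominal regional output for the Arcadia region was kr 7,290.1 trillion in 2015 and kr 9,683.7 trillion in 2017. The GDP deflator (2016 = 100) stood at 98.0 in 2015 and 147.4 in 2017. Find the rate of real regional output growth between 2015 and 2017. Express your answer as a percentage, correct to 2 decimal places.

Real regional output 2015 = 7290.1 / 0.980 = 7438.88.
Real regional output 2017 = 9683.7 / 1.474 = 6569.67.
Real growth = 6569.67 / 7438.88 − 1 = -0.1168.

-11.68%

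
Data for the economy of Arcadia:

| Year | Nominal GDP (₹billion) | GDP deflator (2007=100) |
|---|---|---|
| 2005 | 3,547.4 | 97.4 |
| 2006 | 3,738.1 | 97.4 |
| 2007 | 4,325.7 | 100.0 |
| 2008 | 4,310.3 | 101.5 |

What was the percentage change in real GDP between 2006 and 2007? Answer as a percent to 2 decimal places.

12.71%

Real GDP 2006 = 3738.1/0.974 = 3837.89.
Real GDP 2007 = 4325.7/1.000 = 4325.70.
Change = 4325.70/3837.89 − 1 = 0.1271.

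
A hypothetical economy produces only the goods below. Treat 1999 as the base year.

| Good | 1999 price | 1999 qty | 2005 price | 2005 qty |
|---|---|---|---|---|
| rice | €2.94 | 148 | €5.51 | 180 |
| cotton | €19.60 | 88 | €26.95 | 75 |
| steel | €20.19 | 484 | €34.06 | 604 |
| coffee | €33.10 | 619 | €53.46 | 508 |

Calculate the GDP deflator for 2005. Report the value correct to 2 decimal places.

163.64

Nominal GDP 2005 = 5.51·180 + 26.95·75 + 34.06·604 + 53.46·508 = 50742.97.
Real GDP 2005 (at 1999 prices) = 2.94·180 + 19.60·75 + 20.19·604 + 33.10·508 = 31008.76.
Deflator = Nominal/Real × 100 = 50742.97/31008.76 × 100 = 163.641.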